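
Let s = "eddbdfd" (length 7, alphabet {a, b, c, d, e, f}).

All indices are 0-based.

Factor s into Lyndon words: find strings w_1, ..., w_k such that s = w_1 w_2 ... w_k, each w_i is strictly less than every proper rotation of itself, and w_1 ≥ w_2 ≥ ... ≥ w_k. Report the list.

["e", "d", "d", "bdfd"]

emit factor 1: 'e' (i=0, period=1)
emit factor 2: 'd' (i=1, period=1)
emit factor 3: 'd' (i=2, period=1)
emit factor 4: 'bdfd' (i=3, period=4)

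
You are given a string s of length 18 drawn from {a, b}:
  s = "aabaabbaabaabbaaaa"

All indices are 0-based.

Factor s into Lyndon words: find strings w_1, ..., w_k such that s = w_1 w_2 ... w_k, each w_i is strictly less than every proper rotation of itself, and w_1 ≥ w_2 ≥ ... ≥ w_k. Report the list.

["aabaabb", "aabaabb", "a", "a", "a", "a"]

emit factor 1: 'aabaabb' (i=0, period=7)
emit factor 2: 'aabaabb' (i=7, period=7)
emit factor 3: 'a' (i=14, period=1)
emit factor 4: 'a' (i=15, period=1)
emit factor 5: 'a' (i=16, period=1)
emit factor 6: 'a' (i=17, period=1)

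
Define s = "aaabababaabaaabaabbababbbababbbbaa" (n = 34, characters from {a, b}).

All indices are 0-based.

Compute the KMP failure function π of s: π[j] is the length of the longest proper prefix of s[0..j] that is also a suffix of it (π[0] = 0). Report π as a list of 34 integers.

[0, 1, 2, 0, 1, 0, 1, 0, 1, 2, 0, 1, 2, 3, 4, 5, 2, 0, 0, 1, 0, 1, 0, 0, 0, 1, 0, 1, 0, 0, 0, 0, 1, 2]

π[0] = 0
j=1 s[j]='a': π[1]=1 (border 'a')
j=2 s[j]='a': π[2]=2 (border 'aa')
j=3 s[j]='b': k: 2→1→0; π[3]=0 (border '')
j=4 s[j]='a': π[4]=1 (border 'a')
j=5 s[j]='b': k: 1→0; π[5]=0 (border '')
j=6 s[j]='a': π[6]=1 (border 'a')
j=7 s[j]='b': k: 1→0; π[7]=0 (border '')
j=8 s[j]='a': π[8]=1 (border 'a')
j=9 s[j]='a': π[9]=2 (border 'aa')
j=10 s[j]='b': k: 2→1→0; π[10]=0 (border '')
j=11 s[j]='a': π[11]=1 (border 'a')
j=12 s[j]='a': π[12]=2 (border 'aa')
j=13 s[j]='a': π[13]=3 (border 'aaa')
j=14 s[j]='b': π[14]=4 (border 'aaab')
j=15 s[j]='a': π[15]=5 (border 'aaaba')
j=16 s[j]='a': k: 5→1; π[16]=2 (border 'aa')
j=17 s[j]='b': k: 2→1→0; π[17]=0 (border '')
j=18 s[j]='b': π[18]=0 (border '')
j=19 s[j]='a': π[19]=1 (border 'a')
j=20 s[j]='b': k: 1→0; π[20]=0 (border '')
j=21 s[j]='a': π[21]=1 (border 'a')
j=22 s[j]='b': k: 1→0; π[22]=0 (border '')
j=23 s[j]='b': π[23]=0 (border '')
j=24 s[j]='b': π[24]=0 (border '')
j=25 s[j]='a': π[25]=1 (border 'a')
j=26 s[j]='b': k: 1→0; π[26]=0 (border '')
j=27 s[j]='a': π[27]=1 (border 'a')
j=28 s[j]='b': k: 1→0; π[28]=0 (border '')
j=29 s[j]='b': π[29]=0 (border '')
j=30 s[j]='b': π[30]=0 (border '')
j=31 s[j]='b': π[31]=0 (border '')
j=32 s[j]='a': π[32]=1 (border 'a')
j=33 s[j]='a': π[33]=2 (border 'aa')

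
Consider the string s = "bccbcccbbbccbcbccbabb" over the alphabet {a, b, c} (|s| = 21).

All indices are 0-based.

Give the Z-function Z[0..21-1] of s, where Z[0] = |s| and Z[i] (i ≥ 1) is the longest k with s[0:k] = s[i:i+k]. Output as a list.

[21, 0, 0, 3, 0, 0, 0, 1, 1, 5, 0, 0, 2, 0, 4, 0, 0, 1, 0, 1, 1]

Z[0]=21
i=1: outside box; Z[1]=0
i=2: outside box; Z[2]=0
i=3: outside box; Z[3]=3 scan→box=[3,6)
i=4: min(r-i=2, Z[1]=0)=0; Z[4]=0
i=5: min(r-i=1, Z[2]=0)=0; Z[5]=0
i=6: outside box; Z[6]=0
i=7: outside box; Z[7]=1 scan→box=[7,8)
i=8: outside box; Z[8]=1 scan→box=[8,9)
i=9: outside box; Z[9]=5 scan→box=[9,14)
i=10: min(r-i=4, Z[1]=0)=0; Z[10]=0
i=11: min(r-i=3, Z[2]=0)=0; Z[11]=0
i=12: min(r-i=2, Z[3]=3)=2; Z[12]=2
i=13: min(r-i=1, Z[4]=0)=0; Z[13]=0
i=14: outside box; Z[14]=4 scan→box=[14,18)
i=15: min(r-i=3, Z[1]=0)=0; Z[15]=0
i=16: min(r-i=2, Z[2]=0)=0; Z[16]=0
i=17: min(r-i=1, Z[3]=3)=1; Z[17]=1
i=18: outside box; Z[18]=0
i=19: outside box; Z[19]=1 scan→box=[19,20)
i=20: outside box; Z[20]=1 scan→box=[20,21)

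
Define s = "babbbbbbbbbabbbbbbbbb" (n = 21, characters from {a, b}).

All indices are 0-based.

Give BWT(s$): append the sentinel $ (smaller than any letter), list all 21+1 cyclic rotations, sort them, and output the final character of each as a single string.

rank  rotation                last
    0  $babbbbbbbbbabbbbbbbbb  b
    1  abbbbbbbbb$babbbbbbbbb  b
    2  abbbbbbbbbabbbbbbbbb$b  b
    3  b$babbbbbbbbbabbbbbbbb  b
    4  babbbbbbbbb$babbbbbbbb  b
    5  babbbbbbbbbabbbbbbbbb$  $
    6  bb$babbbbbbbbbabbbbbbb  b
    7  bbabbbbbbbbb$babbbbbbb  b
    8  bbb$babbbbbbbbbabbbbbb  b
    9  bbbabbbbbbbbb$babbbbbb  b
   10  bbbb$babbbbbbbbbabbbbb  b
   11  bbbbabbbbbbbbb$babbbbb  b
   12  bbbbb$babbbbbbbbbabbbb  b
   13  bbbbbabbbbbbbbb$babbbb  b
   14  bbbbbb$babbbbbbbbbabbb  b
   15  bbbbbbabbbbbbbbb$babbb  b
   16  bbbbbbb$babbbbbbbbbabb  b
   17  bbbbbbbabbbbbbbbb$babb  b
   18  bbbbbbbb$babbbbbbbbbab  b
   19  bbbbbbbbabbbbbbbbb$bab  b
   20  bbbbbbbbb$babbbbbbbbba  a
   21  bbbbbbbbbabbbbbbbbb$ba  a

bbbbb$bbbbbbbbbbbbbbaa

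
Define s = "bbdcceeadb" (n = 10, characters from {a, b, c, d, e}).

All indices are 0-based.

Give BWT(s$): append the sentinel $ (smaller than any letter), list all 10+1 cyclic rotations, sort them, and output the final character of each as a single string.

rank  rotation     last
    0  $bbdcceeadb  b
    1  adb$bbdccee  e
    2  b$bbdcceead  d
    3  bbdcceeadb$  $
    4  bdcceeadb$b  b
    5  cceeadb$bbd  d
    6  ceeadb$bbdc  c
    7  db$bbdcceea  a
    8  dcceeadb$bb  b
    9  eadb$bbdcce  e
   10  eeadb$bbdcc  c

bed$bdcabec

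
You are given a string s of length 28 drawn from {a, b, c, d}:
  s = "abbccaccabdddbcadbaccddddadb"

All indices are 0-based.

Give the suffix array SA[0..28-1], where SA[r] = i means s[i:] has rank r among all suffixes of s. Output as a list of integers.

[0, 8, 5, 18, 25, 15, 27, 17, 1, 13, 2, 9, 7, 4, 14, 6, 3, 19, 20, 24, 26, 16, 12, 23, 11, 22, 10, 21]

rank | idx | suffix
   0 |   0 | abbccaccabdddbcadbaccddddadb
   1 |   8 | abdddbcadbaccddddadb
   2 |   5 | accabdddbcadbaccddddadb
   3 |  18 | accddddadb
   4 |  25 | adb
   5 |  15 | adbaccddddadb
   6 |  27 | b
   7 |  17 | baccddddadb
   8 |   1 | bbccaccabdddbcadbaccddddadb
   9 |  13 | bcadbaccddddadb
  10 |   2 | bccaccabdddbcadbaccddddadb
  11 |   9 | bdddbcadbaccddddadb
  12 |   7 | cabdddbcadbaccddddadb
  13 |   4 | caccabdddbcadbaccddddadb
  14 |  14 | cadbaccddddadb
  15 |   6 | ccabdddbcadbaccddddadb
  16 |   3 | ccaccabdddbcadbaccddddadb
  17 |  19 | ccddddadb
  18 |  20 | cddddadb
  19 |  24 | dadb
  20 |  26 | db
  21 |  16 | dbaccddddadb
  22 |  12 | dbcadbaccddddadb
  23 |  23 | ddadb
  24 |  11 | ddbcadbaccddddadb
  25 |  22 | dddadb
  26 |  10 | dddbcadbaccddddadb
  27 |  21 | ddddadb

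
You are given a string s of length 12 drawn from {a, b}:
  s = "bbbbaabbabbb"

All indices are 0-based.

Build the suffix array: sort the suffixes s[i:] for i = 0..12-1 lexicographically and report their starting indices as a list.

[4, 5, 8, 11, 3, 7, 10, 2, 6, 9, 1, 0]

rank→(start, suffix):
  0 → (4, 'aabbabbb')
  1 → (5, 'abbabbb')
  2 → (8, 'abbb')
  3 → (11, 'b')
  4 → (3, 'baabbabbb')
  5 → (7, 'babbb')
  6 → (10, 'bb')
  7 → (2, 'bbaabbabbb')
  8 → (6, 'bbabbb')
  9 → (9, 'bbb')
  10 → (1, 'bbbaabbabbb')
  11 → (0, 'bbbbaabbabbb')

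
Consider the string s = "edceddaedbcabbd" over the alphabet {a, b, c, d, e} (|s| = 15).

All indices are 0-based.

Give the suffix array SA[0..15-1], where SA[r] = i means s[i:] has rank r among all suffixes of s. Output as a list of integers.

rank | idx | suffix
   0 |  11 | abbd
   1 |   6 | aedbcabbd
   2 |  12 | bbd
   3 |   9 | bcabbd
   4 |  13 | bd
   5 |  10 | cabbd
   6 |   2 | ceddaedbcabbd
   7 |  14 | d
   8 |   5 | daedbcabbd
   9 |   8 | dbcabbd
  10 |   1 | dceddaedbcabbd
  11 |   4 | ddaedbcabbd
  12 |   7 | edbcabbd
  13 |   0 | edceddaedbcabbd
  14 |   3 | eddaedbcabbd

[11, 6, 12, 9, 13, 10, 2, 14, 5, 8, 1, 4, 7, 0, 3]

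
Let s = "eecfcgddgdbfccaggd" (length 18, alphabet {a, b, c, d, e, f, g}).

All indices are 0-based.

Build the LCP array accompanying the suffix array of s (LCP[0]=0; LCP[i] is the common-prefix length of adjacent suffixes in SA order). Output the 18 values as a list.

[0, 0, 0, 1, 1, 1, 0, 1, 1, 1, 0, 1, 0, 2, 0, 2, 2, 1]

rank | idx | suffix
   0 |  14 | aggd
   1 |  10 | bfccaggd
   2 |  13 | caggd
   3 |  12 | ccaggd
   4 |   2 | cfcgddgdbfccaggd
   5 |   4 | cgddgdbfccaggd
   6 |  17 | d
   7 |   9 | dbfccaggd
   8 |   6 | ddgdbfccaggd
   9 |   7 | dgdbfccaggd
  10 |   1 | ecfcgddgdbfccaggd
  11 |   0 | eecfcgddgdbfccaggd
  12 |  11 | fccaggd
  13 |   3 | fcgddgdbfccaggd
  14 |  16 | gd
  15 |   8 | gdbfccaggd
  16 |   5 | gddgdbfccaggd
  17 |  15 | ggd

SA = [14, 10, 13, 12, 2, 4, 17, 9, 6, 7, 1, 0, 11, 3, 16, 8, 5, 15]
[i] adj suffixes → lcp
  [1] 14/10 → 0 ('')
  [2] 10/13 → 0 ('')
  [3] 13/12 → 1 ('c')
  [4] 12/2 → 1 ('c')
  [5] 2/4 → 1 ('c')
  [6] 4/17 → 0 ('')
  [7] 17/9 → 1 ('d')
  [8] 9/6 → 1 ('d')
  [9] 6/7 → 1 ('d')
  [10] 7/1 → 0 ('')
  [11] 1/0 → 1 ('e')
  [12] 0/11 → 0 ('')
  [13] 11/3 → 2 ('fc')
  [14] 3/16 → 0 ('')
  [15] 16/8 → 2 ('gd')
  [16] 8/5 → 2 ('gd')
  [17] 5/15 → 1 ('g')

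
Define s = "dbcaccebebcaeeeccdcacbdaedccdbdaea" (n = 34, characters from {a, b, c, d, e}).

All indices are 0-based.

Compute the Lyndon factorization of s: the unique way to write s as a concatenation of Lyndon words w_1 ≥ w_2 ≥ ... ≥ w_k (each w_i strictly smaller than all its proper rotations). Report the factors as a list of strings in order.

["d", "bc", "accebebcaeeeccdc", "acbdaedccdbdae", "a"]

emit factor 1: 'd' (i=0, period=1)
emit factor 2: 'bc' (i=1, period=2)
emit factor 3: 'accebebcaeeeccdc' (i=3, period=16)
emit factor 4: 'acbdaedccdbdae' (i=19, period=14)
emit factor 5: 'a' (i=33, period=1)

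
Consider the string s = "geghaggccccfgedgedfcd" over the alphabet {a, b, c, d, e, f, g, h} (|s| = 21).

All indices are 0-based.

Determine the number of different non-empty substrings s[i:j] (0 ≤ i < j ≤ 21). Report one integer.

210

sorted suffixes:
  #0 SA[0]=4  'aggccccfgedgedfcd'
  #1 SA[1]=7  'ccccfgedgedfcd'
  #2 SA[2]=8  'cccfgedgedfcd'
  #3 SA[3]=9  'ccfgedgedfcd'
  #4 SA[4]=19  'cd'
  #5 SA[5]=10  'cfgedgedfcd'
  #6 SA[6]=20  'd'
  #7 SA[7]=17  'dfcd'
  #8 SA[8]=14  'dgedfcd'
  #9 SA[9]=16  'edfcd'
  #10 SA[10]=13  'edgedfcd'
  #11 SA[11]=1  'eghaggccccfgedgedfcd'
  #12 SA[12]=18  'fcd'
  #13 SA[13]=11  'fgedgedfcd'
  #14 SA[14]=6  'gccccfgedgedfcd'
  #15 SA[15]=15  'gedfcd'
  #16 SA[16]=12  'gedgedfcd'
  #17 SA[17]=0  'geghaggccccfgedgedfcd'
  #18 SA[18]=5  'ggccccfgedgedfcd'
  #19 SA[19]=2  'ghaggccccfgedgedfcd'
  #20 SA[20]=3  'haggccccfgedgedfcd'

SA = [4, 7, 8, 9, 19, 10, 20, 17, 14, 16, 13, 1, 18, 11, 6, 15, 12, 0, 5, 2, 3]
i: (SA[i-1],SA[i]) lcp shared
  1: (4,7) 0 ''
  2: (7,8) 3 'ccc'
  3: (8,9) 2 'cc'
  4: (9,19) 1 'c'
  5: (19,10) 1 'c'
  6: (10,20) 0 ''
  7: (20,17) 1 'd'
  8: (17,14) 1 'd'
  9: (14,16) 0 ''
  10: (16,13) 2 'ed'
  11: (13,1) 1 'e'
  12: (1,18) 0 ''
  13: (18,11) 1 'f'
  14: (11,6) 0 ''
  15: (6,15) 1 'g'
  16: (15,12) 3 'ged'
  17: (12,0) 2 'ge'
  18: (0,5) 1 'g'
  19: (5,2) 1 'g'
  20: (2,3) 0 ''

n(n+1)/2 = 21·22/2 = 231
Σ LCP = 0 + 0 + 3 + 2 + 1 + 1 + 0 + 1 + 1 + 0 + 2 + 1 + 0 + 1 + 0 + 1 + 3 + 2 + 1 + 1 + 0 = 21
distinct = 231 − 21 = 210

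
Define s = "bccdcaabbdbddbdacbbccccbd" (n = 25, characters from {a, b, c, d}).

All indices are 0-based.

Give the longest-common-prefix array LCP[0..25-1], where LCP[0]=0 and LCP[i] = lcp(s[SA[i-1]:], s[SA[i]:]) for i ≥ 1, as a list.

[0, 1, 1, 0, 2, 1, 3, 1, 2, 2, 2, 0, 1, 2, 1, 2, 3, 2, 1, 0, 1, 1, 3, 1, 1]

rank→(start, suffix):
  0 → (5, 'aabbdbddbdacbbccccbd')
  1 → (6, 'abbdbddbdacbbccccbd')
  2 → (15, 'acbbccccbd')
  3 → (17, 'bbccccbd')
  4 → (7, 'bbdbddbdacbbccccbd')
  5 → (18, 'bccccbd')
  6 → (0, 'bccdcaabbdbddbdacbbccccbd')
  7 → (23, 'bd')
  8 → (13, 'bdacbbccccbd')
  9 → (8, 'bdbddbdacbbccccbd')
  10 → (10, 'bddbdacbbccccbd')
  11 → (4, 'caabbdbddbdacbbccccbd')
  12 → (16, 'cbbccccbd')
  13 → (22, 'cbd')
  14 → (21, 'ccbd')
  15 → (20, 'cccbd')
  16 → (19, 'ccccbd')
  17 → (1, 'ccdcaabbdbddbdacbbccccbd')
  18 → (2, 'cdcaabbdbddbdacbbccccbd')
  19 → (24, 'd')
  20 → (14, 'dacbbccccbd')
  21 → (12, 'dbdacbbccccbd')
  22 → (9, 'dbddbdacbbccccbd')
  23 → (3, 'dcaabbdbddbdacbbccccbd')
  24 → (11, 'ddbdacbbccccbd')

SA = [5, 6, 15, 17, 7, 18, 0, 23, 13, 8, 10, 4, 16, 22, 21, 20, 19, 1, 2, 24, 14, 12, 9, 3, 11]
[i] adj suffixes → lcp
  [1] 5/6 → 1 ('a')
  [2] 6/15 → 1 ('a')
  [3] 15/17 → 0 ('')
  [4] 17/7 → 2 ('bb')
  [5] 7/18 → 1 ('b')
  [6] 18/0 → 3 ('bcc')
  [7] 0/23 → 1 ('b')
  [8] 23/13 → 2 ('bd')
  [9] 13/8 → 2 ('bd')
  [10] 8/10 → 2 ('bd')
  [11] 10/4 → 0 ('')
  [12] 4/16 → 1 ('c')
  [13] 16/22 → 2 ('cb')
  [14] 22/21 → 1 ('c')
  [15] 21/20 → 2 ('cc')
  [16] 20/19 → 3 ('ccc')
  [17] 19/1 → 2 ('cc')
  [18] 1/2 → 1 ('c')
  [19] 2/24 → 0 ('')
  [20] 24/14 → 1 ('d')
  [21] 14/12 → 1 ('d')
  [22] 12/9 → 3 ('dbd')
  [23] 9/3 → 1 ('d')
  [24] 3/11 → 1 ('d')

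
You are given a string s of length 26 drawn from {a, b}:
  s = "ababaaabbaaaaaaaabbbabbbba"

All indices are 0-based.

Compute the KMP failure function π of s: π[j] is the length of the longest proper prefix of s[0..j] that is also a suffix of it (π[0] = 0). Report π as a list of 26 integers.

π[0] = 0
j=1 s[j]='b': π[1]=0 (border '')
j=2 s[j]='a': π[2]=1 (border 'a')
j=3 s[j]='b': π[3]=2 (border 'ab')
j=4 s[j]='a': π[4]=3 (border 'aba')
j=5 s[j]='a': k: 3→1→0; π[5]=1 (border 'a')
j=6 s[j]='a': k: 1→0; π[6]=1 (border 'a')
j=7 s[j]='b': π[7]=2 (border 'ab')
j=8 s[j]='b': k: 2→0; π[8]=0 (border '')
j=9 s[j]='a': π[9]=1 (border 'a')
j=10 s[j]='a': k: 1→0; π[10]=1 (border 'a')
j=11 s[j]='a': k: 1→0; π[11]=1 (border 'a')
j=12 s[j]='a': k: 1→0; π[12]=1 (border 'a')
j=13 s[j]='a': k: 1→0; π[13]=1 (border 'a')
j=14 s[j]='a': k: 1→0; π[14]=1 (border 'a')
j=15 s[j]='a': k: 1→0; π[15]=1 (border 'a')
j=16 s[j]='a': k: 1→0; π[16]=1 (border 'a')
j=17 s[j]='b': π[17]=2 (border 'ab')
j=18 s[j]='b': k: 2→0; π[18]=0 (border '')
j=19 s[j]='b': π[19]=0 (border '')
j=20 s[j]='a': π[20]=1 (border 'a')
j=21 s[j]='b': π[21]=2 (border 'ab')
j=22 s[j]='b': k: 2→0; π[22]=0 (border '')
j=23 s[j]='b': π[23]=0 (border '')
j=24 s[j]='b': π[24]=0 (border '')
j=25 s[j]='a': π[25]=1 (border 'a')

[0, 0, 1, 2, 3, 1, 1, 2, 0, 1, 1, 1, 1, 1, 1, 1, 1, 2, 0, 0, 1, 2, 0, 0, 0, 1]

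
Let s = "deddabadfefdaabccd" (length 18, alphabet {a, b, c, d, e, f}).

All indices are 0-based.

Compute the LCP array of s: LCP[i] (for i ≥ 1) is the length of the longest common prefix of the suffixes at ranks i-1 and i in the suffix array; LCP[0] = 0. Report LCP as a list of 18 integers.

[0, 1, 2, 1, 0, 1, 0, 1, 0, 1, 2, 1, 1, 1, 0, 1, 0, 1]

rank | idx | suffix
   0 |  12 | aabccd
   1 |   4 | abadfefdaabccd
   2 |  13 | abccd
   3 |   6 | adfefdaabccd
   4 |   5 | badfefdaabccd
   5 |  14 | bccd
   6 |  15 | ccd
   7 |  16 | cd
   8 |  17 | d
   9 |  11 | daabccd
  10 |   3 | dabadfefdaabccd
  11 |   2 | ddabadfefdaabccd
  12 |   0 | deddabadfefdaabccd
  13 |   7 | dfefdaabccd
  14 |   1 | eddabadfefdaabccd
  15 |   9 | efdaabccd
  16 |  10 | fdaabccd
  17 |   8 | fefdaabccd

SA = [12, 4, 13, 6, 5, 14, 15, 16, 17, 11, 3, 2, 0, 7, 1, 9, 10, 8]
rank  pair      lcp
   1  s[12:],s[4:]  1  'a'
   2  s[4:],s[13:]  2  'ab'
   3  s[13:],s[6:]  1  'a'
   4  s[6:],s[5:]  0  ''
   5  s[5:],s[14:]  1  'b'
   6  s[14:],s[15:]  0  ''
   7  s[15:],s[16:]  1  'c'
   8  s[16:],s[17:]  0  ''
   9  s[17:],s[11:]  1  'd'
  10  s[11:],s[3:]  2  'da'
  11  s[3:],s[2:]  1  'd'
  12  s[2:],s[0:]  1  'd'
  13  s[0:],s[7:]  1  'd'
  14  s[7:],s[1:]  0  ''
  15  s[1:],s[9:]  1  'e'
  16  s[9:],s[10:]  0  ''
  17  s[10:],s[8:]  1  'f'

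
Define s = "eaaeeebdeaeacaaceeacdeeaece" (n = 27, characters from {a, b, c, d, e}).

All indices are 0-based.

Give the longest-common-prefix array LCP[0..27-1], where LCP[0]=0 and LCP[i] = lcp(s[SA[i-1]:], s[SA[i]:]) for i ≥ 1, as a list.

[0, 2, 1, 2, 2, 1, 2, 2, 0, 0, 1, 1, 2, 0, 2, 0, 1, 2, 3, 2, 3, 1, 1, 1, 3, 2, 2]

sorted suffixes:
  #0 SA[0]=13  'aaceeacdeeaece'
  #1 SA[1]=1  'aaeeebdeaeacaaceeacdeeaece'
  #2 SA[2]=11  'acaaceeacdeeaece'
  #3 SA[3]=18  'acdeeaece'
  #4 SA[4]=14  'aceeacdeeaece'
  #5 SA[5]=9  'aeacaaceeacdeeaece'
  #6 SA[6]=23  'aece'
  #7 SA[7]=2  'aeeebdeaeacaaceeacdeeaece'
  #8 SA[8]=6  'bdeaeacaaceeacdeeaece'
  #9 SA[9]=12  'caaceeacdeeaece'
  #10 SA[10]=19  'cdeeaece'
  #11 SA[11]=25  'ce'
  #12 SA[12]=15  'ceeacdeeaece'
  #13 SA[13]=7  'deaeacaaceeacdeeaece'
  #14 SA[14]=20  'deeaece'
  #15 SA[15]=26  'e'
  #16 SA[16]=0  'eaaeeebdeaeacaaceeacdeeaece'
  #17 SA[17]=10  'eacaaceeacdeeaece'
  #18 SA[18]=17  'eacdeeaece'
  #19 SA[19]=8  'eaeacaaceeacdeeaece'
  #20 SA[20]=22  'eaece'
  #21 SA[21]=5  'ebdeaeacaaceeacdeeaece'
  #22 SA[22]=24  'ece'
  #23 SA[23]=16  'eeacdeeaece'
  #24 SA[24]=21  'eeaece'
  #25 SA[25]=4  'eebdeaeacaaceeacdeeaece'
  #26 SA[26]=3  'eeebdeaeacaaceeacdeeaece'

SA = [13, 1, 11, 18, 14, 9, 23, 2, 6, 12, 19, 25, 15, 7, 20, 26, 0, 10, 17, 8, 22, 5, 24, 16, 21, 4, 3]
[i] adj suffixes → lcp
  [1] 13/1 → 2 ('aa')
  [2] 1/11 → 1 ('a')
  [3] 11/18 → 2 ('ac')
  [4] 18/14 → 2 ('ac')
  [5] 14/9 → 1 ('a')
  [6] 9/23 → 2 ('ae')
  [7] 23/2 → 2 ('ae')
  [8] 2/6 → 0 ('')
  [9] 6/12 → 0 ('')
  [10] 12/19 → 1 ('c')
  [11] 19/25 → 1 ('c')
  [12] 25/15 → 2 ('ce')
  [13] 15/7 → 0 ('')
  [14] 7/20 → 2 ('de')
  [15] 20/26 → 0 ('')
  [16] 26/0 → 1 ('e')
  [17] 0/10 → 2 ('ea')
  [18] 10/17 → 3 ('eac')
  [19] 17/8 → 2 ('ea')
  [20] 8/22 → 3 ('eae')
  [21] 22/5 → 1 ('e')
  [22] 5/24 → 1 ('e')
  [23] 24/16 → 1 ('e')
  [24] 16/21 → 3 ('eea')
  [25] 21/4 → 2 ('ee')
  [26] 4/3 → 2 ('ee')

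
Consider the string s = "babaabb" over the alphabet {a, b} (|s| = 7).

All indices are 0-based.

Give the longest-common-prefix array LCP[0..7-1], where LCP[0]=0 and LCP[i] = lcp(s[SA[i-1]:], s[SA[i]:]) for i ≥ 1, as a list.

[0, 1, 2, 0, 1, 2, 1]

rank→(start, suffix):
  0 → (3, 'aabb')
  1 → (1, 'abaabb')
  2 → (4, 'abb')
  3 → (6, 'b')
  4 → (2, 'baabb')
  5 → (0, 'babaabb')
  6 → (5, 'bb')

SA = [3, 1, 4, 6, 2, 0, 5]
[i] adj suffixes → lcp
  [1] 3/1 → 1 ('a')
  [2] 1/4 → 2 ('ab')
  [3] 4/6 → 0 ('')
  [4] 6/2 → 1 ('b')
  [5] 2/0 → 2 ('ba')
  [6] 0/5 → 1 ('b')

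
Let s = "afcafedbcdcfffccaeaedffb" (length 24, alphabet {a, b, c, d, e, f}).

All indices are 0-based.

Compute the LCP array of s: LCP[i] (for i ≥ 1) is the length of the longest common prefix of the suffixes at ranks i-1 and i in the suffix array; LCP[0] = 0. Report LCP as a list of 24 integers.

[0, 2, 1, 2, 0, 1, 0, 2, 1, 1, 1, 0, 1, 1, 0, 1, 2, 0, 1, 2, 1, 1, 2, 2]

sorted suffixes:
  #0 SA[0]=16  'aeaedffb'
  #1 SA[1]=18  'aedffb'
  #2 SA[2]=0  'afcafedbcdcfffccaeaedffb'
  #3 SA[3]=3  'afedbcdcfffccaeaedffb'
  #4 SA[4]=23  'b'
  #5 SA[5]=7  'bcdcfffccaeaedffb'
  #6 SA[6]=15  'caeaedffb'
  #7 SA[7]=2  'cafedbcdcfffccaeaedffb'
  #8 SA[8]=14  'ccaeaedffb'
  #9 SA[9]=8  'cdcfffccaeaedffb'
  #10 SA[10]=10  'cfffccaeaedffb'
  #11 SA[11]=6  'dbcdcfffccaeaedffb'
  #12 SA[12]=9  'dcfffccaeaedffb'
  #13 SA[13]=20  'dffb'
  #14 SA[14]=17  'eaedffb'
  #15 SA[15]=5  'edbcdcfffccaeaedffb'
  #16 SA[16]=19  'edffb'
  #17 SA[17]=22  'fb'
  #18 SA[18]=1  'fcafedbcdcfffccaeaedffb'
  #19 SA[19]=13  'fccaeaedffb'
  #20 SA[20]=4  'fedbcdcfffccaeaedffb'
  #21 SA[21]=21  'ffb'
  #22 SA[22]=12  'ffccaeaedffb'
  #23 SA[23]=11  'fffccaeaedffb'

SA = [16, 18, 0, 3, 23, 7, 15, 2, 14, 8, 10, 6, 9, 20, 17, 5, 19, 22, 1, 13, 4, 21, 12, 11]
[i] adj suffixes → lcp
  [1] 16/18 → 2 ('ae')
  [2] 18/0 → 1 ('a')
  [3] 0/3 → 2 ('af')
  [4] 3/23 → 0 ('')
  [5] 23/7 → 1 ('b')
  [6] 7/15 → 0 ('')
  [7] 15/2 → 2 ('ca')
  [8] 2/14 → 1 ('c')
  [9] 14/8 → 1 ('c')
  [10] 8/10 → 1 ('c')
  [11] 10/6 → 0 ('')
  [12] 6/9 → 1 ('d')
  [13] 9/20 → 1 ('d')
  [14] 20/17 → 0 ('')
  [15] 17/5 → 1 ('e')
  [16] 5/19 → 2 ('ed')
  [17] 19/22 → 0 ('')
  [18] 22/1 → 1 ('f')
  [19] 1/13 → 2 ('fc')
  [20] 13/4 → 1 ('f')
  [21] 4/21 → 1 ('f')
  [22] 21/12 → 2 ('ff')
  [23] 12/11 → 2 ('ff')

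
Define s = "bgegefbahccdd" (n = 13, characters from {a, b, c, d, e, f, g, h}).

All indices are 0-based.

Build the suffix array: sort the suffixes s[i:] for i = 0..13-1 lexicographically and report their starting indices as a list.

rank | idx | suffix
   0 |   7 | ahccdd
   1 |   6 | bahccdd
   2 |   0 | bgegefbahccdd
   3 |   9 | ccdd
   4 |  10 | cdd
   5 |  12 | d
   6 |  11 | dd
   7 |   4 | efbahccdd
   8 |   2 | egefbahccdd
   9 |   5 | fbahccdd
  10 |   3 | gefbahccdd
  11 |   1 | gegefbahccdd
  12 |   8 | hccdd

[7, 6, 0, 9, 10, 12, 11, 4, 2, 5, 3, 1, 8]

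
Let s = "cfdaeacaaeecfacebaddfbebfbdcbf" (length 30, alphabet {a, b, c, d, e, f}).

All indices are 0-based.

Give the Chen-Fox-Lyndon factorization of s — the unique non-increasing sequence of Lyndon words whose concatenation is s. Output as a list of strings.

["cfd", "ae", "ac", "aaeecfacebaddfbebfbdcbf"]

emit factor 1: 'cfd' (i=0, period=3)
emit factor 2: 'ae' (i=3, period=2)
emit factor 3: 'ac' (i=5, period=2)
emit factor 4: 'aaeecfacebaddfbebfbdcbf' (i=7, period=23)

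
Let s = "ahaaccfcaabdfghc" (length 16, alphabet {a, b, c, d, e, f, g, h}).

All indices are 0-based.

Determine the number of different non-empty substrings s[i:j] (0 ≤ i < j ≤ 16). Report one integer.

126

sorted suffixes:
  #0 SA[0]=8  'aabdfghc'
  #1 SA[1]=2  'aaccfcaabdfghc'
  #2 SA[2]=9  'abdfghc'
  #3 SA[3]=3  'accfcaabdfghc'
  #4 SA[4]=0  'ahaaccfcaabdfghc'
  #5 SA[5]=10  'bdfghc'
  #6 SA[6]=15  'c'
  #7 SA[7]=7  'caabdfghc'
  #8 SA[8]=4  'ccfcaabdfghc'
  #9 SA[9]=5  'cfcaabdfghc'
  #10 SA[10]=11  'dfghc'
  #11 SA[11]=6  'fcaabdfghc'
  #12 SA[12]=12  'fghc'
  #13 SA[13]=13  'ghc'
  #14 SA[14]=1  'haaccfcaabdfghc'
  #15 SA[15]=14  'hc'

SA = [8, 2, 9, 3, 0, 10, 15, 7, 4, 5, 11, 6, 12, 13, 1, 14]
rank  pair      lcp
   1  s[8:],s[2:]  2  'aa'
   2  s[2:],s[9:]  1  'a'
   3  s[9:],s[3:]  1  'a'
   4  s[3:],s[0:]  1  'a'
   5  s[0:],s[10:]  0  ''
   6  s[10:],s[15:]  0  ''
   7  s[15:],s[7:]  1  'c'
   8  s[7:],s[4:]  1  'c'
   9  s[4:],s[5:]  1  'c'
  10  s[5:],s[11:]  0  ''
  11  s[11:],s[6:]  0  ''
  12  s[6:],s[12:]  1  'f'
  13  s[12:],s[13:]  0  ''
  14  s[13:],s[1:]  0  ''
  15  s[1:],s[14:]  1  'h'

n(n+1)/2 = 16·17/2 = 136
Σ LCP = 0 + 2 + 1 + 1 + 1 + 0 + 0 + 1 + 1 + 1 + 0 + 0 + 1 + 0 + 0 + 1 = 10
distinct = 136 − 10 = 126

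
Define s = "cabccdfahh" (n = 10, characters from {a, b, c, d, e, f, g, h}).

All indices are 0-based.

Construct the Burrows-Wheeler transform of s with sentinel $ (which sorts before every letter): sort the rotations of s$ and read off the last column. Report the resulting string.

hcfa$bccdha

rank  rotation     last
    0  $cabccdfahh  h
    1  abccdfahh$c  c
    2  ahh$cabccdf  f
    3  bccdfahh$ca  a
    4  cabccdfahh$  $
    5  ccdfahh$cab  b
    6  cdfahh$cabc  c
    7  dfahh$cabcc  c
    8  fahh$cabccd  d
    9  h$cabccdfah  h
   10  hh$cabccdfa  a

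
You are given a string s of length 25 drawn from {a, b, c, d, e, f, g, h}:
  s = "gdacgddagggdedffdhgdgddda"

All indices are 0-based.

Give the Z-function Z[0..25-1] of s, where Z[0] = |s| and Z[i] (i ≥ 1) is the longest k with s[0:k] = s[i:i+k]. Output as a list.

Z[0]=25
i=1: outside box; Z[1]=0
i=2: outside box; Z[2]=0
i=3: outside box; Z[3]=0
i=4: outside box; Z[4]=2 grow→box=[4,6)
i=5: min(r-i=1, Z[1]=0)=0; Z[5]=0
i=6: outside box; Z[6]=0
i=7: outside box; Z[7]=0
i=8: outside box; Z[8]=1 grow→box=[8,9)
i=9: outside box; Z[9]=1 grow→box=[9,10)
i=10: outside box; Z[10]=2 grow→box=[10,12)
i=11: min(r-i=1, Z[1]=0)=0; Z[11]=0
i=12: outside box; Z[12]=0
i=13: outside box; Z[13]=0
i=14: outside box; Z[14]=0
i=15: outside box; Z[15]=0
i=16: outside box; Z[16]=0
i=17: outside box; Z[17]=0
i=18: outside box; Z[18]=2 grow→box=[18,20)
i=19: min(r-i=1, Z[1]=0)=0; Z[19]=0
i=20: outside box; Z[20]=2 grow→box=[20,22)
i=21: min(r-i=1, Z[1]=0)=0; Z[21]=0
i=22: outside box; Z[22]=0
i=23: outside box; Z[23]=0
i=24: outside box; Z[24]=0

[25, 0, 0, 0, 2, 0, 0, 0, 1, 1, 2, 0, 0, 0, 0, 0, 0, 0, 2, 0, 2, 0, 0, 0, 0]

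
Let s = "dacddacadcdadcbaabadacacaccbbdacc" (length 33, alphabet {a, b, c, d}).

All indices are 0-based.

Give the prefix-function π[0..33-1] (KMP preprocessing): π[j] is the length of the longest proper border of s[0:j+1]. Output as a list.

π[0] = 0
j=1 s[j]='a': π[1]=0 (border '')
j=2 s[j]='c': π[2]=0 (border '')
j=3 s[j]='d': π[3]=1 (border 'd')
j=4 s[j]='d': k: 1→0; π[4]=1 (border 'd')
j=5 s[j]='a': π[5]=2 (border 'da')
j=6 s[j]='c': π[6]=3 (border 'dac')
j=7 s[j]='a': k: 3→0; π[7]=0 (border '')
j=8 s[j]='d': π[8]=1 (border 'd')
j=9 s[j]='c': k: 1→0; π[9]=0 (border '')
j=10 s[j]='d': π[10]=1 (border 'd')
j=11 s[j]='a': π[11]=2 (border 'da')
j=12 s[j]='d': k: 2→0; π[12]=1 (border 'd')
j=13 s[j]='c': k: 1→0; π[13]=0 (border '')
j=14 s[j]='b': π[14]=0 (border '')
j=15 s[j]='a': π[15]=0 (border '')
j=16 s[j]='a': π[16]=0 (border '')
j=17 s[j]='b': π[17]=0 (border '')
j=18 s[j]='a': π[18]=0 (border '')
j=19 s[j]='d': π[19]=1 (border 'd')
j=20 s[j]='a': π[20]=2 (border 'da')
j=21 s[j]='c': π[21]=3 (border 'dac')
j=22 s[j]='a': k: 3→0; π[22]=0 (border '')
j=23 s[j]='c': π[23]=0 (border '')
j=24 s[j]='a': π[24]=0 (border '')
j=25 s[j]='c': π[25]=0 (border '')
j=26 s[j]='c': π[26]=0 (border '')
j=27 s[j]='b': π[27]=0 (border '')
j=28 s[j]='b': π[28]=0 (border '')
j=29 s[j]='d': π[29]=1 (border 'd')
j=30 s[j]='a': π[30]=2 (border 'da')
j=31 s[j]='c': π[31]=3 (border 'dac')
j=32 s[j]='c': k: 3→0; π[32]=0 (border '')

[0, 0, 0, 1, 1, 2, 3, 0, 1, 0, 1, 2, 1, 0, 0, 0, 0, 0, 0, 1, 2, 3, 0, 0, 0, 0, 0, 0, 0, 1, 2, 3, 0]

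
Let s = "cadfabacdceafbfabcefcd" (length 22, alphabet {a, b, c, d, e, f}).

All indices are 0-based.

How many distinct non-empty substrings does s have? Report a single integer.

sorted suffixes:
  #0 SA[0]=4  'abacdceafbfabcefcd'
  #1 SA[1]=15  'abcefcd'
  #2 SA[2]=6  'acdceafbfabcefcd'
  #3 SA[3]=1  'adfabacdceafbfabcefcd'
  #4 SA[4]=11  'afbfabcefcd'
  #5 SA[5]=5  'bacdceafbfabcefcd'
  #6 SA[6]=16  'bcefcd'
  #7 SA[7]=13  'bfabcefcd'
  #8 SA[8]=0  'cadfabacdceafbfabcefcd'
  #9 SA[9]=20  'cd'
  #10 SA[10]=7  'cdceafbfabcefcd'
  #11 SA[11]=9  'ceafbfabcefcd'
  #12 SA[12]=17  'cefcd'
  #13 SA[13]=21  'd'
  #14 SA[14]=8  'dceafbfabcefcd'
  #15 SA[15]=2  'dfabacdceafbfabcefcd'
  #16 SA[16]=10  'eafbfabcefcd'
  #17 SA[17]=18  'efcd'
  #18 SA[18]=3  'fabacdceafbfabcefcd'
  #19 SA[19]=14  'fabcefcd'
  #20 SA[20]=12  'fbfabcefcd'
  #21 SA[21]=19  'fcd'

SA = [4, 15, 6, 1, 11, 5, 16, 13, 0, 20, 7, 9, 17, 21, 8, 2, 10, 18, 3, 14, 12, 19]
[i] adj suffixes → lcp
  [1] 4/15 → 2 ('ab')
  [2] 15/6 → 1 ('a')
  [3] 6/1 → 1 ('a')
  [4] 1/11 → 1 ('a')
  [5] 11/5 → 0 ('')
  [6] 5/16 → 1 ('b')
  [7] 16/13 → 1 ('b')
  [8] 13/0 → 0 ('')
  [9] 0/20 → 1 ('c')
  [10] 20/7 → 2 ('cd')
  [11] 7/9 → 1 ('c')
  [12] 9/17 → 2 ('ce')
  [13] 17/21 → 0 ('')
  [14] 21/8 → 1 ('d')
  [15] 8/2 → 1 ('d')
  [16] 2/10 → 0 ('')
  [17] 10/18 → 1 ('e')
  [18] 18/3 → 0 ('')
  [19] 3/14 → 3 ('fab')
  [20] 14/12 → 1 ('f')
  [21] 12/19 → 1 ('f')

n(n+1)/2 = 22·23/2 = 253
Σ LCP = 0 + 2 + 1 + 1 + 1 + 0 + 1 + 1 + 0 + 1 + 2 + 1 + 2 + 0 + 1 + 1 + 0 + 1 + 0 + 3 + 1 + 1 = 21
distinct = 253 − 21 = 232

232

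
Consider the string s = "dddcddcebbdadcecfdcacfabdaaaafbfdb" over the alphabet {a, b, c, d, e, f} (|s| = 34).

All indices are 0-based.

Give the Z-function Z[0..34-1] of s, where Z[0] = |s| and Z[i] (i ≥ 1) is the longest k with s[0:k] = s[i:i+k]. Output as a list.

Z[0]=34
i=1: fresh scan; Z[1]=2 scan→box=[1,3)
i=2: min(r-i=1, Z[1]=2)=1; Z[2]=1
i=3: fresh scan; Z[3]=0
i=4: fresh scan; Z[4]=2 scan→box=[4,6)
i=5: min(r-i=1, Z[1]=2)=1; Z[5]=1
i=6: fresh scan; Z[6]=0
i=7: fresh scan; Z[7]=0
i=8: fresh scan; Z[8]=0
i=9: fresh scan; Z[9]=0
i=10: fresh scan; Z[10]=1 scan→box=[10,11)
i=11: fresh scan; Z[11]=0
i=12: fresh scan; Z[12]=1 scan→box=[12,13)
i=13: fresh scan; Z[13]=0
i=14: fresh scan; Z[14]=0
i=15: fresh scan; Z[15]=0
i=16: fresh scan; Z[16]=0
i=17: fresh scan; Z[17]=1 scan→box=[17,18)
i=18: fresh scan; Z[18]=0
i=19: fresh scan; Z[19]=0
i=20: fresh scan; Z[20]=0
i=21: fresh scan; Z[21]=0
i=22: fresh scan; Z[22]=0
i=23: fresh scan; Z[23]=0
i=24: fresh scan; Z[24]=1 scan→box=[24,25)
i=25: fresh scan; Z[25]=0
i=26: fresh scan; Z[26]=0
i=27: fresh scan; Z[27]=0
i=28: fresh scan; Z[28]=0
i=29: fresh scan; Z[29]=0
i=30: fresh scan; Z[30]=0
i=31: fresh scan; Z[31]=0
i=32: fresh scan; Z[32]=1 scan→box=[32,33)
i=33: fresh scan; Z[33]=0

[34, 2, 1, 0, 2, 1, 0, 0, 0, 0, 1, 0, 1, 0, 0, 0, 0, 1, 0, 0, 0, 0, 0, 0, 1, 0, 0, 0, 0, 0, 0, 0, 1, 0]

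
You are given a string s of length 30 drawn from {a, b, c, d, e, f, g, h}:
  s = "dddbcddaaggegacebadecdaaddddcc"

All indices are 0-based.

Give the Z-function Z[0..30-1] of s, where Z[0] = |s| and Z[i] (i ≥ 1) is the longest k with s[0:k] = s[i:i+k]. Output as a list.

[30, 2, 1, 0, 0, 2, 1, 0, 0, 0, 0, 0, 0, 0, 0, 0, 0, 0, 1, 0, 0, 1, 0, 0, 3, 3, 2, 1, 0, 0]

Z[0]=30
i=1: outside box; Z[1]=2 scan→box=[1,3)
i=2: min(r-i=1, Z[1]=2)=1; Z[2]=1
i=3: outside box; Z[3]=0
i=4: outside box; Z[4]=0
i=5: outside box; Z[5]=2 scan→box=[5,7)
i=6: min(r-i=1, Z[1]=2)=1; Z[6]=1
i=7: outside box; Z[7]=0
i=8: outside box; Z[8]=0
i=9: outside box; Z[9]=0
i=10: outside box; Z[10]=0
i=11: outside box; Z[11]=0
i=12: outside box; Z[12]=0
i=13: outside box; Z[13]=0
i=14: outside box; Z[14]=0
i=15: outside box; Z[15]=0
i=16: outside box; Z[16]=0
i=17: outside box; Z[17]=0
i=18: outside box; Z[18]=1 scan→box=[18,19)
i=19: outside box; Z[19]=0
i=20: outside box; Z[20]=0
i=21: outside box; Z[21]=1 scan→box=[21,22)
i=22: outside box; Z[22]=0
i=23: outside box; Z[23]=0
i=24: outside box; Z[24]=3 scan→box=[24,27)
i=25: min(r-i=2, Z[1]=2)=2; Z[25]=3 scan→box=[25,28)
i=26: min(r-i=2, Z[1]=2)=2; Z[26]=2
i=27: min(r-i=1, Z[2]=1)=1; Z[27]=1
i=28: outside box; Z[28]=0
i=29: outside box; Z[29]=0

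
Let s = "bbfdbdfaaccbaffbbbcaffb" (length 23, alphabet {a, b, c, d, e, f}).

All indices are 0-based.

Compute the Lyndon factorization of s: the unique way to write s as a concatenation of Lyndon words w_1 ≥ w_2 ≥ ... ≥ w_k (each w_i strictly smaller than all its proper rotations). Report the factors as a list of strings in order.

["bbfdbdf", "aaccbaffbbbcaffb"]

emit factor 1: 'bbfdbdf' (i=0, period=7)
emit factor 2: 'aaccbaffbbbcaffb' (i=7, period=16)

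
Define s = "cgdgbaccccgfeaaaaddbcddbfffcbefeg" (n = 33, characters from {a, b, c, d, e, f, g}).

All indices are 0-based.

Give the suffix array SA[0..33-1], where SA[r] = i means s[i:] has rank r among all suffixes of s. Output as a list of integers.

[13, 14, 15, 5, 16, 4, 19, 28, 23, 27, 6, 7, 8, 20, 0, 9, 18, 22, 17, 21, 2, 12, 29, 31, 26, 11, 30, 25, 24, 32, 3, 1, 10]

rank | idx | suffix
   0 |  13 | aaaaddbcddbfffcbefeg
   1 |  14 | aaaddbcddbfffcbefeg
   2 |  15 | aaddbcddbfffcbefeg
   3 |   5 | accccgfeaaaaddbcddbfffcbefeg
   4 |  16 | addbcddbfffcbefeg
   5 |   4 | baccccgfeaaaaddbcddbfffcbefeg
   6 |  19 | bcddbfffcbefeg
   7 |  28 | befeg
   8 |  23 | bfffcbefeg
   9 |  27 | cbefeg
  10 |   6 | ccccgfeaaaaddbcddbfffcbefeg
  11 |   7 | cccgfeaaaaddbcddbfffcbefeg
  12 |   8 | ccgfeaaaaddbcddbfffcbefeg
  13 |  20 | cddbfffcbefeg
  14 |   0 | cgdgbaccccgfeaaaaddbcddbfffcbefeg
  15 |   9 | cgfeaaaaddbcddbfffcbefeg
  16 |  18 | dbcddbfffcbefeg
  17 |  22 | dbfffcbefeg
  18 |  17 | ddbcddbfffcbefeg
  19 |  21 | ddbfffcbefeg
  20 |   2 | dgbaccccgfeaaaaddbcddbfffcbefeg
  21 |  12 | eaaaaddbcddbfffcbefeg
  22 |  29 | efeg
  23 |  31 | eg
  24 |  26 | fcbefeg
  25 |  11 | feaaaaddbcddbfffcbefeg
  26 |  30 | feg
  27 |  25 | ffcbefeg
  28 |  24 | fffcbefeg
  29 |  32 | g
  30 |   3 | gbaccccgfeaaaaddbcddbfffcbefeg
  31 |   1 | gdgbaccccgfeaaaaddbcddbfffcbefeg
  32 |  10 | gfeaaaaddbcddbfffcbefeg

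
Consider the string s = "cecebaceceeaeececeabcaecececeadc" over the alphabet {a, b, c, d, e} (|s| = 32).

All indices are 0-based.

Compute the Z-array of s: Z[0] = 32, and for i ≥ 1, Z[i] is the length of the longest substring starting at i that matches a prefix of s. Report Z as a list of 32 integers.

[32, 0, 2, 0, 0, 0, 4, 0, 2, 0, 0, 0, 0, 0, 4, 0, 2, 0, 0, 0, 1, 0, 0, 4, 0, 4, 0, 2, 0, 0, 0, 1]

Z[0]=32
i=1: outside box; Z[1]=0
i=2: outside box; Z[2]=2 grow→box=[2,4)
i=3: min(r-i=1, Z[1]=0)=0; Z[3]=0
i=4: outside box; Z[4]=0
i=5: outside box; Z[5]=0
i=6: outside box; Z[6]=4 grow→box=[6,10)
i=7: min(r-i=3, Z[1]=0)=0; Z[7]=0
i=8: min(r-i=2, Z[2]=2)=2; Z[8]=2
i=9: min(r-i=1, Z[3]=0)=0; Z[9]=0
i=10: outside box; Z[10]=0
i=11: outside box; Z[11]=0
i=12: outside box; Z[12]=0
i=13: outside box; Z[13]=0
i=14: outside box; Z[14]=4 grow→box=[14,18)
i=15: min(r-i=3, Z[1]=0)=0; Z[15]=0
i=16: min(r-i=2, Z[2]=2)=2; Z[16]=2
i=17: min(r-i=1, Z[3]=0)=0; Z[17]=0
i=18: outside box; Z[18]=0
i=19: outside box; Z[19]=0
i=20: outside box; Z[20]=1 grow→box=[20,21)
i=21: outside box; Z[21]=0
i=22: outside box; Z[22]=0
i=23: outside box; Z[23]=4 grow→box=[23,27)
i=24: min(r-i=3, Z[1]=0)=0; Z[24]=0
i=25: min(r-i=2, Z[2]=2)=2; Z[25]=4 grow→box=[25,29)
i=26: min(r-i=3, Z[1]=0)=0; Z[26]=0
i=27: min(r-i=2, Z[2]=2)=2; Z[27]=2
i=28: min(r-i=1, Z[3]=0)=0; Z[28]=0
i=29: outside box; Z[29]=0
i=30: outside box; Z[30]=0
i=31: outside box; Z[31]=1 grow→box=[31,32)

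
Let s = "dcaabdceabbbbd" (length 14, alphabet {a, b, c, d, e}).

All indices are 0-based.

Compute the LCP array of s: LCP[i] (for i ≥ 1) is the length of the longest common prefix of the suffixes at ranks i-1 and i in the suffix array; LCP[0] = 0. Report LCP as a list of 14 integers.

[0, 1, 2, 0, 3, 2, 1, 2, 0, 1, 0, 1, 2, 0]

rank→(start, suffix):
  0 → (2, 'aabdceabbbbd')
  1 → (8, 'abbbbd')
  2 → (3, 'abdceabbbbd')
  3 → (9, 'bbbbd')
  4 → (10, 'bbbd')
  5 → (11, 'bbd')
  6 → (12, 'bd')
  7 → (4, 'bdceabbbbd')
  8 → (1, 'caabdceabbbbd')
  9 → (6, 'ceabbbbd')
  10 → (13, 'd')
  11 → (0, 'dcaabdceabbbbd')
  12 → (5, 'dceabbbbd')
  13 → (7, 'eabbbbd')

SA = [2, 8, 3, 9, 10, 11, 12, 4, 1, 6, 13, 0, 5, 7]
i: (SA[i-1],SA[i]) lcp shared
  1: (2,8) 1 'a'
  2: (8,3) 2 'ab'
  3: (3,9) 0 ''
  4: (9,10) 3 'bbb'
  5: (10,11) 2 'bb'
  6: (11,12) 1 'b'
  7: (12,4) 2 'bd'
  8: (4,1) 0 ''
  9: (1,6) 1 'c'
  10: (6,13) 0 ''
  11: (13,0) 1 'd'
  12: (0,5) 2 'dc'
  13: (5,7) 0 ''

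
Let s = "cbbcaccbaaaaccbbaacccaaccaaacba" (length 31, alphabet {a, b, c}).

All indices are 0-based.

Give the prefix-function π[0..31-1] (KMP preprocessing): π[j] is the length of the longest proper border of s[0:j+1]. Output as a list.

[0, 0, 0, 1, 0, 1, 1, 2, 0, 0, 0, 0, 1, 1, 2, 3, 0, 0, 1, 1, 1, 0, 0, 1, 1, 0, 0, 0, 1, 2, 0]

π[0] = 0
j=1 s[j]='b': π[1]=0 (border '')
j=2 s[j]='b': π[2]=0 (border '')
j=3 s[j]='c': π[3]=1 (border 'c')
j=4 s[j]='a': k: 1→0; π[4]=0 (border '')
j=5 s[j]='c': π[5]=1 (border 'c')
j=6 s[j]='c': k: 1→0; π[6]=1 (border 'c')
j=7 s[j]='b': π[7]=2 (border 'cb')
j=8 s[j]='a': k: 2→0; π[8]=0 (border '')
j=9 s[j]='a': π[9]=0 (border '')
j=10 s[j]='a': π[10]=0 (border '')
j=11 s[j]='a': π[11]=0 (border '')
j=12 s[j]='c': π[12]=1 (border 'c')
j=13 s[j]='c': k: 1→0; π[13]=1 (border 'c')
j=14 s[j]='b': π[14]=2 (border 'cb')
j=15 s[j]='b': π[15]=3 (border 'cbb')
j=16 s[j]='a': k: 3→0; π[16]=0 (border '')
j=17 s[j]='a': π[17]=0 (border '')
j=18 s[j]='c': π[18]=1 (border 'c')
j=19 s[j]='c': k: 1→0; π[19]=1 (border 'c')
j=20 s[j]='c': k: 1→0; π[20]=1 (border 'c')
j=21 s[j]='a': k: 1→0; π[21]=0 (border '')
j=22 s[j]='a': π[22]=0 (border '')
j=23 s[j]='c': π[23]=1 (border 'c')
j=24 s[j]='c': k: 1→0; π[24]=1 (border 'c')
j=25 s[j]='a': k: 1→0; π[25]=0 (border '')
j=26 s[j]='a': π[26]=0 (border '')
j=27 s[j]='a': π[27]=0 (border '')
j=28 s[j]='c': π[28]=1 (border 'c')
j=29 s[j]='b': π[29]=2 (border 'cb')
j=30 s[j]='a': k: 2→0; π[30]=0 (border '')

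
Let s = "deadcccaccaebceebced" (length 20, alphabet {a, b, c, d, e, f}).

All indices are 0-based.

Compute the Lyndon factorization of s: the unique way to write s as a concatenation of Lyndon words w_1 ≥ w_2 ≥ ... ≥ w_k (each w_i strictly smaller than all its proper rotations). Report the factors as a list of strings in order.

emit factor 1: 'de' (i=0, period=2)
emit factor 2: 'adccc' (i=2, period=5)
emit factor 3: 'accaebceebced' (i=7, period=13)

["de", "adccc", "accaebceebced"]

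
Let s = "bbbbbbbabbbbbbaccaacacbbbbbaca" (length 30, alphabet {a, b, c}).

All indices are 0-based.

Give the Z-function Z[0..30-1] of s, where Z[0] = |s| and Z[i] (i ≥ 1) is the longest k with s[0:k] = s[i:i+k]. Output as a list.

[30, 6, 5, 4, 3, 2, 1, 0, 6, 5, 4, 3, 2, 1, 0, 0, 0, 0, 0, 0, 0, 0, 5, 4, 3, 2, 1, 0, 0, 0]

Z[0]=30
i=1: outside box; Z[1]=6 grow→box=[1,7)
i=2: min(r-i=5, Z[1]=6)=5; Z[2]=5
i=3: min(r-i=4, Z[2]=5)=4; Z[3]=4
i=4: min(r-i=3, Z[3]=4)=3; Z[4]=3
i=5: min(r-i=2, Z[4]=3)=2; Z[5]=2
i=6: min(r-i=1, Z[5]=2)=1; Z[6]=1
i=7: outside box; Z[7]=0
i=8: outside box; Z[8]=6 grow→box=[8,14)
i=9: min(r-i=5, Z[1]=6)=5; Z[9]=5
i=10: min(r-i=4, Z[2]=5)=4; Z[10]=4
i=11: min(r-i=3, Z[3]=4)=3; Z[11]=3
i=12: min(r-i=2, Z[4]=3)=2; Z[12]=2
i=13: min(r-i=1, Z[5]=2)=1; Z[13]=1
i=14: outside box; Z[14]=0
i=15: outside box; Z[15]=0
i=16: outside box; Z[16]=0
i=17: outside box; Z[17]=0
i=18: outside box; Z[18]=0
i=19: outside box; Z[19]=0
i=20: outside box; Z[20]=0
i=21: outside box; Z[21]=0
i=22: outside box; Z[22]=5 grow→box=[22,27)
i=23: min(r-i=4, Z[1]=6)=4; Z[23]=4
i=24: min(r-i=3, Z[2]=5)=3; Z[24]=3
i=25: min(r-i=2, Z[3]=4)=2; Z[25]=2
i=26: min(r-i=1, Z[4]=3)=1; Z[26]=1
i=27: outside box; Z[27]=0
i=28: outside box; Z[28]=0
i=29: outside box; Z[29]=0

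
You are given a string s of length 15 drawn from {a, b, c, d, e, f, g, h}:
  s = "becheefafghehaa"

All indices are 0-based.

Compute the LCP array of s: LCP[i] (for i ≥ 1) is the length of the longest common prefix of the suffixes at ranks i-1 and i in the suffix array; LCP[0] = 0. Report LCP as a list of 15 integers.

sorted suffixes:
  #0 SA[0]=14  'a'
  #1 SA[1]=13  'aa'
  #2 SA[2]=7  'afghehaa'
  #3 SA[3]=0  'becheefafghehaa'
  #4 SA[4]=2  'cheefafghehaa'
  #5 SA[5]=1  'echeefafghehaa'
  #6 SA[6]=4  'eefafghehaa'
  #7 SA[7]=5  'efafghehaa'
  #8 SA[8]=11  'ehaa'
  #9 SA[9]=6  'fafghehaa'
  #10 SA[10]=8  'fghehaa'
  #11 SA[11]=9  'ghehaa'
  #12 SA[12]=12  'haa'
  #13 SA[13]=3  'heefafghehaa'
  #14 SA[14]=10  'hehaa'

SA = [14, 13, 7, 0, 2, 1, 4, 5, 11, 6, 8, 9, 12, 3, 10]
rank  pair      lcp
   1  s[14:],s[13:]  1  'a'
   2  s[13:],s[7:]  1  'a'
   3  s[7:],s[0:]  0  ''
   4  s[0:],s[2:]  0  ''
   5  s[2:],s[1:]  0  ''
   6  s[1:],s[4:]  1  'e'
   7  s[4:],s[5:]  1  'e'
   8  s[5:],s[11:]  1  'e'
   9  s[11:],s[6:]  0  ''
  10  s[6:],s[8:]  1  'f'
  11  s[8:],s[9:]  0  ''
  12  s[9:],s[12:]  0  ''
  13  s[12:],s[3:]  1  'h'
  14  s[3:],s[10:]  2  'he'

[0, 1, 1, 0, 0, 0, 1, 1, 1, 0, 1, 0, 0, 1, 2]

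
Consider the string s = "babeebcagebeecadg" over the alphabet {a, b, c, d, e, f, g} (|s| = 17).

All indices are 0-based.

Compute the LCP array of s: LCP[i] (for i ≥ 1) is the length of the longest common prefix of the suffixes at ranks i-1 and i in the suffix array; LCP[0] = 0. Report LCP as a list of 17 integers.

[0, 1, 1, 0, 1, 1, 3, 0, 2, 0, 0, 2, 1, 1, 2, 0, 1]

rank | idx | suffix
   0 |   1 | abeebcagebeecadg
   1 |  14 | adg
   2 |   7 | agebeecadg
   3 |   0 | babeebcagebeecadg
   4 |   5 | bcagebeecadg
   5 |   2 | beebcagebeecadg
   6 |  10 | beecadg
   7 |  13 | cadg
   8 |   6 | cagebeecadg
   9 |  15 | dg
  10 |   4 | ebcagebeecadg
  11 |   9 | ebeecadg
  12 |  12 | ecadg
  13 |   3 | eebcagebeecadg
  14 |  11 | eecadg
  15 |  16 | g
  16 |   8 | gebeecadg

SA = [1, 14, 7, 0, 5, 2, 10, 13, 6, 15, 4, 9, 12, 3, 11, 16, 8]
i: (SA[i-1],SA[i]) lcp shared
  1: (1,14) 1 'a'
  2: (14,7) 1 'a'
  3: (7,0) 0 ''
  4: (0,5) 1 'b'
  5: (5,2) 1 'b'
  6: (2,10) 3 'bee'
  7: (10,13) 0 ''
  8: (13,6) 2 'ca'
  9: (6,15) 0 ''
  10: (15,4) 0 ''
  11: (4,9) 2 'eb'
  12: (9,12) 1 'e'
  13: (12,3) 1 'e'
  14: (3,11) 2 'ee'
  15: (11,16) 0 ''
  16: (16,8) 1 'g'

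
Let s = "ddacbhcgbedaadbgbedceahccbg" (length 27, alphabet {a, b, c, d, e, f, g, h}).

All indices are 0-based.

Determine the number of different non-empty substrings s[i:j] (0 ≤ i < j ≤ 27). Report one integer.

348

rank | idx | suffix
   0 |  11 | aadbgbedceahccbg
   1 |   2 | acbhcgbedaadbgbedceahccbg
   2 |  12 | adbgbedceahccbg
   3 |  21 | ahccbg
   4 |   8 | bedaadbgbedceahccbg
   5 |  16 | bedceahccbg
   6 |  25 | bg
   7 |  14 | bgbedceahccbg
   8 |   4 | bhcgbedaadbgbedceahccbg
   9 |  24 | cbg
  10 |   3 | cbhcgbedaadbgbedceahccbg
  11 |  23 | ccbg
  12 |  19 | ceahccbg
  13 |   6 | cgbedaadbgbedceahccbg
  14 |  10 | daadbgbedceahccbg
  15 |   1 | dacbhcgbedaadbgbedceahccbg
  16 |  13 | dbgbedceahccbg
  17 |  18 | dceahccbg
  18 |   0 | ddacbhcgbedaadbgbedceahccbg
  19 |  20 | eahccbg
  20 |   9 | edaadbgbedceahccbg
  21 |  17 | edceahccbg
  22 |  26 | g
  23 |   7 | gbedaadbgbedceahccbg
  24 |  15 | gbedceahccbg
  25 |  22 | hccbg
  26 |   5 | hcgbedaadbgbedceahccbg

SA = [11, 2, 12, 21, 8, 16, 25, 14, 4, 24, 3, 23, 19, 6, 10, 1, 13, 18, 0, 20, 9, 17, 26, 7, 15, 22, 5]
i: (SA[i-1],SA[i]) lcp shared
  1: (11,2) 1 'a'
  2: (2,12) 1 'a'
  3: (12,21) 1 'a'
  4: (21,8) 0 ''
  5: (8,16) 3 'bed'
  6: (16,25) 1 'b'
  7: (25,14) 2 'bg'
  8: (14,4) 1 'b'
  9: (4,24) 0 ''
  10: (24,3) 2 'cb'
  11: (3,23) 1 'c'
  12: (23,19) 1 'c'
  13: (19,6) 1 'c'
  14: (6,10) 0 ''
  15: (10,1) 2 'da'
  16: (1,13) 1 'd'
  17: (13,18) 1 'd'
  18: (18,0) 1 'd'
  19: (0,20) 0 ''
  20: (20,9) 1 'e'
  21: (9,17) 2 'ed'
  22: (17,26) 0 ''
  23: (26,7) 1 'g'
  24: (7,15) 4 'gbed'
  25: (15,22) 0 ''
  26: (22,5) 2 'hc'

n(n+1)/2 = 27·28/2 = 378
Σ LCP = 0 + 1 + 1 + 1 + 0 + 3 + 1 + 2 + 1 + 0 + 2 + 1 + 1 + 1 + 0 + 2 + 1 + 1 + 1 + 0 + 1 + 2 + 0 + 1 + 4 + 0 + 2 = 30
distinct = 378 − 30 = 348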